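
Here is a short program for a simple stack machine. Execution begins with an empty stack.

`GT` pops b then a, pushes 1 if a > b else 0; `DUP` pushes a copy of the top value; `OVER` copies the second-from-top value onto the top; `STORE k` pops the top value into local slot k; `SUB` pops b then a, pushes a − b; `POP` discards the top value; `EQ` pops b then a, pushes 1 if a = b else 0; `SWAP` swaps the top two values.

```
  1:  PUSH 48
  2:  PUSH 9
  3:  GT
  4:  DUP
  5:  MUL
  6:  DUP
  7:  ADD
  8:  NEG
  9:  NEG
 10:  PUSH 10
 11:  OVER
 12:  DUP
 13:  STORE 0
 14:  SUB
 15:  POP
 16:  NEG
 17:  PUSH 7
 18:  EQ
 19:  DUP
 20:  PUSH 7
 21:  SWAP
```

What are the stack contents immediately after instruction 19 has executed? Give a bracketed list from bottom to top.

[0, 0]

PUSH 48 -> 48
PUSH 9  -> 48 9
GT      -> 1
DUP     -> 1 1
MUL     -> 1
DUP     -> 1 1
ADD     -> 2
NEG     -> -2
NEG     -> 2
PUSH 10 -> 2 10
OVER    -> 2 10 2
DUP     -> 2 10 2 2
STORE 0 -> 2 10 2
SUB     -> 2 8
POP     -> 2
NEG     -> -2
PUSH 7  -> -2 7
EQ      -> 0
DUP     -> 0 0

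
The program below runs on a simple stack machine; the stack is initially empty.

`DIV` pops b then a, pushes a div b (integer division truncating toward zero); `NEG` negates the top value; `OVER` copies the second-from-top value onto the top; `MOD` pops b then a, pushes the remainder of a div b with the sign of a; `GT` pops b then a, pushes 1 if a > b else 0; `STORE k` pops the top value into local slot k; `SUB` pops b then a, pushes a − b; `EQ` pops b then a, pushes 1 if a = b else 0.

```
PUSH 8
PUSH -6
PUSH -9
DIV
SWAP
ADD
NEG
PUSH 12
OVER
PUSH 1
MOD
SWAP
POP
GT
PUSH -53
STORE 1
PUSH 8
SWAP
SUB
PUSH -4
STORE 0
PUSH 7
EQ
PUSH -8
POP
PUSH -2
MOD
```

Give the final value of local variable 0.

-4

PUSH 8   → [8]
PUSH -6  → [8, -6]
PUSH -9  → [8, -6, -9]
DIV      → [8, 0]
SWAP     → [0, 8]
ADD      → [8]
NEG      → [-8]
PUSH 12  → [-8, 12]
OVER     → [-8, 12, -8]
PUSH 1   → [-8, 12, -8, 1]
MOD      → [-8, 12, 0]
SWAP     → [-8, 0, 12]
POP      → [-8, 0]
GT       → [0]
PUSH -53 → [0, -53]
STORE 1  → [0]
PUSH 8   → [0, 8]
SWAP     → [8, 0]
SUB      → [8]
PUSH -4  → [8, -4]
STORE 0  → [8]
PUSH 7   → [8, 7]
EQ       → [0]
PUSH -8  → [0, -8]
POP      → [0]
PUSH -2  → [0, -2]
MOD      → [0]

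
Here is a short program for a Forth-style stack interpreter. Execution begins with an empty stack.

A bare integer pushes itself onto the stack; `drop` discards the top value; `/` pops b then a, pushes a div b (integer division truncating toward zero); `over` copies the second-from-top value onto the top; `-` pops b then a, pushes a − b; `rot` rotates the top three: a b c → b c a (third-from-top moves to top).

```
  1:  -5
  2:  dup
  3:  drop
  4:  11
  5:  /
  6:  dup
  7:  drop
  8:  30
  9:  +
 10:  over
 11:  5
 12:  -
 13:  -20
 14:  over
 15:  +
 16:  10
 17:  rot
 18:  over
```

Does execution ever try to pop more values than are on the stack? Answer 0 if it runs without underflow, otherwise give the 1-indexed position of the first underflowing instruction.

-5   -> -5
dup  -> -5 -5
drop -> -5
11   -> -5 11
/    -> 0
dup  -> 0 0
drop -> 0
30   -> 0 30
+    -> 30
over  — needs 2 operands, stack has 1 → underflow

10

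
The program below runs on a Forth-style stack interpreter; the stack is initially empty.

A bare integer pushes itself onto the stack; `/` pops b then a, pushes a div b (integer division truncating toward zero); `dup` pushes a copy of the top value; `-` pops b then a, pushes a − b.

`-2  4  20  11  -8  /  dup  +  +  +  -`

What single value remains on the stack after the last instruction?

-2  : [-2]
4   : [-2, 4]
20  : [-2, 4, 20]
11  : [-2, 4, 20, 11]
-8  : [-2, 4, 20, 11, -8]
/   : [-2, 4, 20, -1]
dup : [-2, 4, 20, -1, -1]
+   : [-2, 4, 20, -2]
+   : [-2, 4, 18]
+   : [-2, 22]
-   : [-24]

-24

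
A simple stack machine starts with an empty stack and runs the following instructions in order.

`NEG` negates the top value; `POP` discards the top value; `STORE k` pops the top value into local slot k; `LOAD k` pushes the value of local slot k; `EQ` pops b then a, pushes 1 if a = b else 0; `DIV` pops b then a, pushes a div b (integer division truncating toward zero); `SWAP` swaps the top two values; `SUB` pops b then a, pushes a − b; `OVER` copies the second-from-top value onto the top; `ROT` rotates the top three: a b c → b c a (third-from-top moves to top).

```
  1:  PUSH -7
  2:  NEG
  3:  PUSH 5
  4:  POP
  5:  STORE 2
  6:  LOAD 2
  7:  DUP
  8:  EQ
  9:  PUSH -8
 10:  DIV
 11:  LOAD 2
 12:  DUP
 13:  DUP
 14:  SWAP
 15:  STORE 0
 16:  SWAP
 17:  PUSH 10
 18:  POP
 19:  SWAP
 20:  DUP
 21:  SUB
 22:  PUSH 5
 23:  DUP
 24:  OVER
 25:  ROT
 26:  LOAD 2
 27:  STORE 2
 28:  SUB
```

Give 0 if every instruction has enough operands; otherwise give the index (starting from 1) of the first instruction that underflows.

0

PUSH -7 : [-7]
NEG     : [7]
PUSH 5  : [7, 5]
POP     : [7]
STORE 2 : []
LOAD 2  : [7]
DUP     : [7, 7]
EQ      : [1]
PUSH -8 : [1, -8]
DIV     : [0]
LOAD 2  : [0, 7]
DUP     : [0, 7, 7]
DUP     : [0, 7, 7, 7]
SWAP    : [0, 7, 7, 7]
STORE 0 : [0, 7, 7]
SWAP    : [0, 7, 7]
PUSH 10 : [0, 7, 7, 10]
POP     : [0, 7, 7]
SWAP    : [0, 7, 7]
DUP     : [0, 7, 7, 7]
SUB     : [0, 7, 0]
PUSH 5  : [0, 7, 0, 5]
DUP     : [0, 7, 0, 5, 5]
OVER    : [0, 7, 0, 5, 5, 5]
ROT     : [0, 7, 0, 5, 5, 5]
LOAD 2  : [0, 7, 0, 5, 5, 5, 7]
STORE 2 : [0, 7, 0, 5, 5, 5]
SUB     : [0, 7, 0, 5, 0]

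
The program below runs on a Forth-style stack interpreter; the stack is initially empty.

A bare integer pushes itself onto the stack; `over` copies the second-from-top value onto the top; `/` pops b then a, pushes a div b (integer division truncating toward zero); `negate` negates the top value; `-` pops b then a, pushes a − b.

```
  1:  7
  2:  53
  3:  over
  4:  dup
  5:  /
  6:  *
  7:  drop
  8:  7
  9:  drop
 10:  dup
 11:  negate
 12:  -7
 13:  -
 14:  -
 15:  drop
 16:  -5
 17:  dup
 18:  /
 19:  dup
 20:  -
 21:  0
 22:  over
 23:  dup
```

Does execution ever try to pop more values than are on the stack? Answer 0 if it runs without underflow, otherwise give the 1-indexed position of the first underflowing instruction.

7      : [7]
53     : [7, 53]
over   : [7, 53, 7]
dup    : [7, 53, 7, 7]
/      : [7, 53, 1]
*      : [7, 53]
drop   : [7]
7      : [7, 7]
drop   : [7]
dup    : [7, 7]
negate : [7, -7]
-7     : [7, -7, -7]
-      : [7, 0]
-      : [7]
drop   : []
-5     : [-5]
dup    : [-5, -5]
/      : [1]
dup    : [1, 1]
-      : [0]
0      : [0, 0]
over   : [0, 0, 0]
dup    : [0, 0, 0, 0]

0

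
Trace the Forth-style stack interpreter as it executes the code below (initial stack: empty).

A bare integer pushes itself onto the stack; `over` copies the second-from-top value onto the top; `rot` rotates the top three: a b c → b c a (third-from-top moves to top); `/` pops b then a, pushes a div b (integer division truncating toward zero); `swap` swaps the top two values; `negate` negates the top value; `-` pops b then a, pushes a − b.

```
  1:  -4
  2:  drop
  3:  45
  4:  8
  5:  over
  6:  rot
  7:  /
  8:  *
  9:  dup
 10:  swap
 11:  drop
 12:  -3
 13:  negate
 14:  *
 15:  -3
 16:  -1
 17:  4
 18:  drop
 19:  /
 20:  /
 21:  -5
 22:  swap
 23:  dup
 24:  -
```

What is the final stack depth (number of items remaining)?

2

-4     : [-4]
drop   : []
45     : [45]
8      : [45, 8]
over   : [45, 8, 45]
rot    : [8, 45, 45]
/      : [8, 1]
*      : [8]
dup    : [8, 8]
swap   : [8, 8]
drop   : [8]
-3     : [8, -3]
negate : [8, 3]
*      : [24]
-3     : [24, -3]
-1     : [24, -3, -1]
4      : [24, -3, -1, 4]
drop   : [24, -3, -1]
/      : [24, 3]
/      : [8]
-5     : [8, -5]
swap   : [-5, 8]
dup    : [-5, 8, 8]
-      : [-5, 0]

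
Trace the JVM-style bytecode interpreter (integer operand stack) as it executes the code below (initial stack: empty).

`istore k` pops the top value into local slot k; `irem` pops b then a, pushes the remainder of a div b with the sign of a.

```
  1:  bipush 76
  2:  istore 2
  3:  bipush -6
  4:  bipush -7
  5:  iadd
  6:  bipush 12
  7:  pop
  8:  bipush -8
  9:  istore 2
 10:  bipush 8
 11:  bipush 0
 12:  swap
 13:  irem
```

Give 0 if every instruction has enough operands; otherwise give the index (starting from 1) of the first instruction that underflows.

bipush 76 : [76]
istore 2  : []
bipush -6 : [-6]
bipush -7 : [-6, -7]
iadd      : [-13]
bipush 12 : [-13, 12]
pop       : [-13]
bipush -8 : [-13, -8]
istore 2  : [-13]
bipush 8  : [-13, 8]
bipush 0  : [-13, 8, 0]
swap      : [-13, 0, 8]
irem      : [-13, 0]

0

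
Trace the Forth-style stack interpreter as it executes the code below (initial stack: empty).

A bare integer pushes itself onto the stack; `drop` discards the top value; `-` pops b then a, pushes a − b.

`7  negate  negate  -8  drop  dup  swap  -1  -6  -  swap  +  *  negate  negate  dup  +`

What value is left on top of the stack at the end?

7      → [7]
negate → [-7]
negate → [7]
-8     → [7, -8]
drop   → [7]
dup    → [7, 7]
swap   → [7, 7]
-1     → [7, 7, -1]
-6     → [7, 7, -1, -6]
-      → [7, 7, 5]
swap   → [7, 5, 7]
+      → [7, 12]
*      → [84]
negate → [-84]
negate → [84]
dup    → [84, 84]
+      → [168]

168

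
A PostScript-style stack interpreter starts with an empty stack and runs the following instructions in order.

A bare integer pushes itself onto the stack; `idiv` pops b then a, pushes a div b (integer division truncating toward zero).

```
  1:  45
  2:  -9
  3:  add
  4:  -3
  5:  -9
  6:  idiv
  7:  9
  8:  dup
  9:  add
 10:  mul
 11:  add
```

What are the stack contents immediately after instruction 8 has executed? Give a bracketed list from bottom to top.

[36, 0, 9, 9]

45   -> [45]
-9   -> [45, -9]
add  -> [36]
-3   -> [36, -3]
-9   -> [36, -3, -9]
idiv -> [36, 0]
9    -> [36, 0, 9]
dup  -> [36, 0, 9, 9]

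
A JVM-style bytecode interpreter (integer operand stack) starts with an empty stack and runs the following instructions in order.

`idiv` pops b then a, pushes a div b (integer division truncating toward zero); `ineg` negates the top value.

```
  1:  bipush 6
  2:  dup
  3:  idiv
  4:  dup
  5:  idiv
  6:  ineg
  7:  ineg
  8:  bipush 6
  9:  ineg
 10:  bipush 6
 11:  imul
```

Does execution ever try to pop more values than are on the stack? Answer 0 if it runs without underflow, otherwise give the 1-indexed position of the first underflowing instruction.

0

bipush 6 → 6
dup      → 6 6
idiv     → 1
dup      → 1 1
idiv     → 1
ineg     → -1
ineg     → 1
bipush 6 → 1 6
ineg     → 1 -6
bipush 6 → 1 -6 6
imul     → 1 -36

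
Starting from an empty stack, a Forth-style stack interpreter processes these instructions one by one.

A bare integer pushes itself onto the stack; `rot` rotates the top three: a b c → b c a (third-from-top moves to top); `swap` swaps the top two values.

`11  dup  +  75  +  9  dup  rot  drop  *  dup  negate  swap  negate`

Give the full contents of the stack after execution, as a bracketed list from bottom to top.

11     : [11]
dup    : [11, 11]
+      : [22]
75     : [22, 75]
+      : [97]
9      : [97, 9]
dup    : [97, 9, 9]
rot    : [9, 9, 97]
drop   : [9, 9]
*      : [81]
dup    : [81, 81]
negate : [81, -81]
swap   : [-81, 81]
negate : [-81, -81]

[-81, -81]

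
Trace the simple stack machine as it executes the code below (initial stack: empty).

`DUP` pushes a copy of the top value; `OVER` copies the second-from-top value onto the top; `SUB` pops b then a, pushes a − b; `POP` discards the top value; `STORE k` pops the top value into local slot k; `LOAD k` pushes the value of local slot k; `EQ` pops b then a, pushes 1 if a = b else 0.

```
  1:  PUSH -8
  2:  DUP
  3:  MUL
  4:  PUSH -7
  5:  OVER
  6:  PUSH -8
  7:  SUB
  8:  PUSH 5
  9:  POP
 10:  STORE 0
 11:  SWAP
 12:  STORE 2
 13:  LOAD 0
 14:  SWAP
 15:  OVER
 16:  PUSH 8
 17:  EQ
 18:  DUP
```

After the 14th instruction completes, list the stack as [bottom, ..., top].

PUSH -8 → [-8]
DUP     → [-8, -8]
MUL     → [64]
PUSH -7 → [64, -7]
OVER    → [64, -7, 64]
PUSH -8 → [64, -7, 64, -8]
SUB     → [64, -7, 72]
PUSH 5  → [64, -7, 72, 5]
POP     → [64, -7, 72]
STORE 0 → [64, -7]
SWAP    → [-7, 64]
STORE 2 → [-7]
LOAD 0  → [-7, 72]
SWAP    → [72, -7]

[72, -7]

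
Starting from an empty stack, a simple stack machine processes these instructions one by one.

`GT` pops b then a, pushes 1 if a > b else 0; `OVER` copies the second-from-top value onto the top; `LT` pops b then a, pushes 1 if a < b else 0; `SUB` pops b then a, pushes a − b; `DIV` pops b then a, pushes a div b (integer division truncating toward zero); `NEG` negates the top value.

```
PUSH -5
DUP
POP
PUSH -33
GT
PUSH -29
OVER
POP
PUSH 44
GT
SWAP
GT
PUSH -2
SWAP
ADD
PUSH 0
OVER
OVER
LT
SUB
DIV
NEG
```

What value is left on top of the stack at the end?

PUSH -5   [-5]
DUP       [-5, -5]
POP       [-5]
PUSH -33  [-5, -33]
GT        [1]
PUSH -29  [1, -29]
OVER      [1, -29, 1]
POP       [1, -29]
PUSH 44   [1, -29, 44]
GT        [1, 0]
SWAP      [0, 1]
GT        [0]
PUSH -2   [0, -2]
SWAP      [-2, 0]
ADD       [-2]
PUSH 0    [-2, 0]
OVER      [-2, 0, -2]
OVER      [-2, 0, -2, 0]
LT        [-2, 0, 1]
SUB       [-2, -1]
DIV       [2]
NEG       [-2]

-2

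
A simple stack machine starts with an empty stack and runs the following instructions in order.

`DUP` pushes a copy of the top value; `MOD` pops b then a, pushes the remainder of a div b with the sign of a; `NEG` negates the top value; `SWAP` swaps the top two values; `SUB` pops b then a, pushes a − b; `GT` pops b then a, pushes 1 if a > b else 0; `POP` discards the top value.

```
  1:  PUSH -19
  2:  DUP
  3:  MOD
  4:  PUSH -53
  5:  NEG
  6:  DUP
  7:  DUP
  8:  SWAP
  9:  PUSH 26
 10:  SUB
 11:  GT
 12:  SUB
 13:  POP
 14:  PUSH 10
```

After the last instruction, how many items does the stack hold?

2

PUSH -19 -> -19
DUP      -> -19 -19
MOD      -> 0
PUSH -53 -> 0 -53
NEG      -> 0 53
DUP      -> 0 53 53
DUP      -> 0 53 53 53
SWAP     -> 0 53 53 53
PUSH 26  -> 0 53 53 53 26
SUB      -> 0 53 53 27
GT       -> 0 53 1
SUB      -> 0 52
POP      -> 0
PUSH 10  -> 0 10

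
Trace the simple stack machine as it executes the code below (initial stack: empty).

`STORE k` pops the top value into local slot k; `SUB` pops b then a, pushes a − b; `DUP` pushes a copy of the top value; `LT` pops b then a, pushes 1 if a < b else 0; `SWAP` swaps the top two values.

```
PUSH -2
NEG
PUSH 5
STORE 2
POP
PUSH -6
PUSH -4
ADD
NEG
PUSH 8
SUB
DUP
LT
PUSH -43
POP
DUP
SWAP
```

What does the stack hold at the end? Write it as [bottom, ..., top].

PUSH -2  : [-2]
NEG      : [2]
PUSH 5   : [2, 5]
STORE 2  : [2]
POP      : []
PUSH -6  : [-6]
PUSH -4  : [-6, -4]
ADD      : [-10]
NEG      : [10]
PUSH 8   : [10, 8]
SUB      : [2]
DUP      : [2, 2]
LT       : [0]
PUSH -43 : [0, -43]
POP      : [0]
DUP      : [0, 0]
SWAP     : [0, 0]

[0, 0]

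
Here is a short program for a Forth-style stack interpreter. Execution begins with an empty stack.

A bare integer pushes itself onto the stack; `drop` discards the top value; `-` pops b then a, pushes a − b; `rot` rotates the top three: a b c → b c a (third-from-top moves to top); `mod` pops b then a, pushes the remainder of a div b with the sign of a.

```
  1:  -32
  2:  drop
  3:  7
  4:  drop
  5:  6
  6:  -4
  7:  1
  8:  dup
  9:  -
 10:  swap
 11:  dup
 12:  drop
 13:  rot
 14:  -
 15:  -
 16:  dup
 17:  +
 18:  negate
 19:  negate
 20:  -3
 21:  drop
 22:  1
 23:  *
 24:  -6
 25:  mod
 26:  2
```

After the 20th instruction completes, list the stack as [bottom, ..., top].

-32    : -32
drop   : (empty)
7      : 7
drop   : (empty)
6      : 6
-4     : 6 -4
1      : 6 -4 1
dup    : 6 -4 1 1
-      : 6 -4 0
swap   : 6 0 -4
dup    : 6 0 -4 -4
drop   : 6 0 -4
rot    : 0 -4 6
-      : 0 -10
-      : 10
dup    : 10 10
+      : 20
negate : -20
negate : 20
-3     : 20 -3

[20, -3]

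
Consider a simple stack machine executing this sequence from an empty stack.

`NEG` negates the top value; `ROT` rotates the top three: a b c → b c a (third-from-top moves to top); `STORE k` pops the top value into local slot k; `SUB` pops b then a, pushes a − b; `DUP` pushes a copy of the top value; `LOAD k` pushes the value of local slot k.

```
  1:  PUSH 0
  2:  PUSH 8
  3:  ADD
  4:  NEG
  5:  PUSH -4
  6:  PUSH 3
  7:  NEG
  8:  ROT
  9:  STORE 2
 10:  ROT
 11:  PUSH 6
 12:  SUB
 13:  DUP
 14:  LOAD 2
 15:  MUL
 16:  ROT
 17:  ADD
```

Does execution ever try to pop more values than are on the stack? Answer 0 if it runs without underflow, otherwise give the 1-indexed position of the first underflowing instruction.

PUSH 0  -> [0]
PUSH 8  -> [0, 8]
ADD     -> [8]
NEG     -> [-8]
PUSH -4 -> [-8, -4]
PUSH 3  -> [-8, -4, 3]
NEG     -> [-8, -4, -3]
ROT     -> [-4, -3, -8]
STORE 2 -> [-4, -3]
ROT  — needs 3 operands, stack has 2 → underflow

10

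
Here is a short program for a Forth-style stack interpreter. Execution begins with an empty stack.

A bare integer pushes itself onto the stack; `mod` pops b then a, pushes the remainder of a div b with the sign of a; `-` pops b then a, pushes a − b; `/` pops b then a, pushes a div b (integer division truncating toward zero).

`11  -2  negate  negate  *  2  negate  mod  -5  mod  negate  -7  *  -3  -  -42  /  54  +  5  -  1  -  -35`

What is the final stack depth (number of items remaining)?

11     → [11]
-2     → [11, -2]
negate → [11, 2]
negate → [11, -2]
*      → [-22]
2      → [-22, 2]
negate → [-22, -2]
mod    → [0]
-5     → [0, -5]
mod    → [0]
negate → [0]
-7     → [0, -7]
*      → [0]
-3     → [0, -3]
-      → [3]
-42    → [3, -42]
/      → [0]
54     → [0, 54]
+      → [54]
5      → [54, 5]
-      → [49]
1      → [49, 1]
-      → [48]
-35    → [48, -35]

2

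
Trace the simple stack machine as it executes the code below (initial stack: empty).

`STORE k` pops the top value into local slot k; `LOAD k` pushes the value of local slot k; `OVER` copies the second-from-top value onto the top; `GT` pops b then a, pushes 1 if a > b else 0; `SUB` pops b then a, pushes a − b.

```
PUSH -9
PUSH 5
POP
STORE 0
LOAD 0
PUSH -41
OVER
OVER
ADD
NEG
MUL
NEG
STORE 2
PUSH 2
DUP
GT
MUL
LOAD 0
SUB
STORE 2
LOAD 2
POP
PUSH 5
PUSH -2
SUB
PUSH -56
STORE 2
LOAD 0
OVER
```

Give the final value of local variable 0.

-9

PUSH -9   [-9]
PUSH 5    [-9, 5]
POP       [-9]
STORE 0   []
LOAD 0    [-9]
PUSH -41  [-9, -41]
OVER      [-9, -41, -9]
OVER      [-9, -41, -9, -41]
ADD       [-9, -41, -50]
NEG       [-9, -41, 50]
MUL       [-9, -2050]
NEG       [-9, 2050]
STORE 2   [-9]
PUSH 2    [-9, 2]
DUP       [-9, 2, 2]
GT        [-9, 0]
MUL       [0]
LOAD 0    [0, -9]
SUB       [9]
STORE 2   []
LOAD 2    [9]
POP       []
PUSH 5    [5]
PUSH -2   [5, -2]
SUB       [7]
PUSH -56  [7, -56]
STORE 2   [7]
LOAD 0    [7, -9]
OVER      [7, -9, 7]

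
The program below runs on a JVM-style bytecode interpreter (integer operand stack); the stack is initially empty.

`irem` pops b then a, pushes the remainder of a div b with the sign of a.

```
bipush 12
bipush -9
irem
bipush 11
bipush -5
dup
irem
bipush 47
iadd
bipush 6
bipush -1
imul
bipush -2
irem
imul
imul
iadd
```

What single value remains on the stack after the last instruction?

bipush 12 : [12]
bipush -9 : [12, -9]
irem      : [3]
bipush 11 : [3, 11]
bipush -5 : [3, 11, -5]
dup       : [3, 11, -5, -5]
irem      : [3, 11, 0]
bipush 47 : [3, 11, 0, 47]
iadd      : [3, 11, 47]
bipush 6  : [3, 11, 47, 6]
bipush -1 : [3, 11, 47, 6, -1]
imul      : [3, 11, 47, -6]
bipush -2 : [3, 11, 47, -6, -2]
irem      : [3, 11, 47, 0]
imul      : [3, 11, 0]
imul      : [3, 0]
iadd      : [3]

3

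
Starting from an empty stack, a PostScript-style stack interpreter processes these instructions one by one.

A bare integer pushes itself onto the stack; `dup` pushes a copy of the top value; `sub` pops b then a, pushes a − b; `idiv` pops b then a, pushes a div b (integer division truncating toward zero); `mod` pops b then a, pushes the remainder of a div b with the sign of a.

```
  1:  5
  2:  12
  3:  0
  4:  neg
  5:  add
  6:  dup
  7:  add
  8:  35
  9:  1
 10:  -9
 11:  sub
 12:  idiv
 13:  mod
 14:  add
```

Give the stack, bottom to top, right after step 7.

5   : 5
12  : 5 12
0   : 5 12 0
neg : 5 12 0
add : 5 12
dup : 5 12 12
add : 5 24

[5, 24]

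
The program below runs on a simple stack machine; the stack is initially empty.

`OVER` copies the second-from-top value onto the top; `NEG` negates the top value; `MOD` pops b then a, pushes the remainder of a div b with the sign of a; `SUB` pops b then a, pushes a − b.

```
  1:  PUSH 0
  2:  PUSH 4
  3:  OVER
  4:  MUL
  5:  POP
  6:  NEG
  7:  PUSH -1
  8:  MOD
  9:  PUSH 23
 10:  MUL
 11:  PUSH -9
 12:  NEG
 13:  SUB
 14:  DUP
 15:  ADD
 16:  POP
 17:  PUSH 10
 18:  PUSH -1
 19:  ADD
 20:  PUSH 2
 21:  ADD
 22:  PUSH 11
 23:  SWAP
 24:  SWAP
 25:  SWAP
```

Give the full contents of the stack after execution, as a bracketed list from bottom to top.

PUSH 0  : 0
PUSH 4  : 0 4
OVER    : 0 4 0
MUL     : 0 0
POP     : 0
NEG     : 0
PUSH -1 : 0 -1
MOD     : 0
PUSH 23 : 0 23
MUL     : 0
PUSH -9 : 0 -9
NEG     : 0 9
SUB     : -9
DUP     : -9 -9
ADD     : -18
POP     : (empty)
PUSH 10 : 10
PUSH -1 : 10 -1
ADD     : 9
PUSH 2  : 9 2
ADD     : 11
PUSH 11 : 11 11
SWAP    : 11 11
SWAP    : 11 11
SWAP    : 11 11

[11, 11]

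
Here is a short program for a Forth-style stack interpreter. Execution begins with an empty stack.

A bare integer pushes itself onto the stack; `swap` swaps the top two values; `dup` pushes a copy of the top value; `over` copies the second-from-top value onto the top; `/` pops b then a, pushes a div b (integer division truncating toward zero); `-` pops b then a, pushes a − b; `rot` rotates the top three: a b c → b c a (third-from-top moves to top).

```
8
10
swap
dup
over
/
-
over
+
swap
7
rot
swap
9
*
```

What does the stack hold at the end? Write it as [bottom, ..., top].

8    → 8
10   → 8 10
swap → 10 8
dup  → 10 8 8
over → 10 8 8 8
/    → 10 8 1
-    → 10 7
over → 10 7 10
+    → 10 17
swap → 17 10
7    → 17 10 7
rot  → 10 7 17
swap → 10 17 7
9    → 10 17 7 9
*    → 10 17 63

[10, 17, 63]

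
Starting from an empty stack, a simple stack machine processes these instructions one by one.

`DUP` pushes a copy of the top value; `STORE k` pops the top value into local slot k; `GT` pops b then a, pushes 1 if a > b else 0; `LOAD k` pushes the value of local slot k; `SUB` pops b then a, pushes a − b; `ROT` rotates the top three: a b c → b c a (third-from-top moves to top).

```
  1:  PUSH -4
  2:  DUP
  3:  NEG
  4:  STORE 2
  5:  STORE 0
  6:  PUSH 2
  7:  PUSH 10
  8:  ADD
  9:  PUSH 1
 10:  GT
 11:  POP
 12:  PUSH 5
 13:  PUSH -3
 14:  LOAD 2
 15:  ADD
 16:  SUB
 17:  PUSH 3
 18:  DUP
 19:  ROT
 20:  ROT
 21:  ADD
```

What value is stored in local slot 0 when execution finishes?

PUSH -4 -> -4
DUP     -> -4 -4
NEG     -> -4 4
STORE 2 -> -4
STORE 0 -> (empty)
PUSH 2  -> 2
PUSH 10 -> 2 10
ADD     -> 12
PUSH 1  -> 12 1
GT      -> 1
POP     -> (empty)
PUSH 5  -> 5
PUSH -3 -> 5 -3
LOAD 2  -> 5 -3 4
ADD     -> 5 1
SUB     -> 4
PUSH 3  -> 4 3
DUP     -> 4 3 3
ROT     -> 3 3 4
ROT     -> 3 4 3
ADD     -> 3 7

-4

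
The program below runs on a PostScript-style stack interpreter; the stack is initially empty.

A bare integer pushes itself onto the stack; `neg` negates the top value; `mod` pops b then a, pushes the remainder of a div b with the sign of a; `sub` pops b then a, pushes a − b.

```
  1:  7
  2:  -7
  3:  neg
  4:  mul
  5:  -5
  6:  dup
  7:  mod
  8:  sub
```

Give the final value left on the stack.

7   -> 7
-7  -> 7 -7
neg -> 7 7
mul -> 49
-5  -> 49 -5
dup -> 49 -5 -5
mod -> 49 0
sub -> 49

49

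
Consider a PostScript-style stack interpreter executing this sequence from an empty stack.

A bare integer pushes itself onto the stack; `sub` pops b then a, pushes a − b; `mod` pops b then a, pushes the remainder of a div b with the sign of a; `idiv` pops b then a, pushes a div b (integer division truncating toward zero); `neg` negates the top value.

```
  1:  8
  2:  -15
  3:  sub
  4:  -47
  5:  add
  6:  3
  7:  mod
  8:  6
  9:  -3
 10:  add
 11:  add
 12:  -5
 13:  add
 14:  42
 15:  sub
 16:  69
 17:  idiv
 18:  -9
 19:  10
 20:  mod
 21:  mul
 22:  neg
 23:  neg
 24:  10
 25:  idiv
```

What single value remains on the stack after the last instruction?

8    : 8
-15  : 8 -15
sub  : 23
-47  : 23 -47
add  : -24
3    : -24 3
mod  : 0
6    : 0 6
-3   : 0 6 -3
add  : 0 3
add  : 3
-5   : 3 -5
add  : -2
42   : -2 42
sub  : -44
69   : -44 69
idiv : 0
-9   : 0 -9
10   : 0 -9 10
mod  : 0 -9
mul  : 0
neg  : 0
neg  : 0
10   : 0 10
idiv : 0

0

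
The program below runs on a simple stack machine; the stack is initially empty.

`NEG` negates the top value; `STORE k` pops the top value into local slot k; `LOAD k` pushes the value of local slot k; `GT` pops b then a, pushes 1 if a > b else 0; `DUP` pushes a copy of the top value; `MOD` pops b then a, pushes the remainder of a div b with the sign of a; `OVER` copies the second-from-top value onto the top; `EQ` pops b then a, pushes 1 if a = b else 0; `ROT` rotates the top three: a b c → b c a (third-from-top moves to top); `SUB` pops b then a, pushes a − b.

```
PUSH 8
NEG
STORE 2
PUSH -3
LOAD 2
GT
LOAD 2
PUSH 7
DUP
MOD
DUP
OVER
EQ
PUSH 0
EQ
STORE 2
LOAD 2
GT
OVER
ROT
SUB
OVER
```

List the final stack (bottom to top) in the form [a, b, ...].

PUSH 8   8
NEG      -8
STORE 2  (empty)
PUSH -3  -3
LOAD 2   -3 -8
GT       1
LOAD 2   1 -8
PUSH 7   1 -8 7
DUP      1 -8 7 7
MOD      1 -8 0
DUP      1 -8 0 0
OVER     1 -8 0 0 0
EQ       1 -8 0 1
PUSH 0   1 -8 0 1 0
EQ       1 -8 0 0
STORE 2  1 -8 0
LOAD 2   1 -8 0 0
GT       1 -8 0
OVER     1 -8 0 -8
ROT      1 0 -8 -8
SUB      1 0 0
OVER     1 0 0 0

[1, 0, 0, 0]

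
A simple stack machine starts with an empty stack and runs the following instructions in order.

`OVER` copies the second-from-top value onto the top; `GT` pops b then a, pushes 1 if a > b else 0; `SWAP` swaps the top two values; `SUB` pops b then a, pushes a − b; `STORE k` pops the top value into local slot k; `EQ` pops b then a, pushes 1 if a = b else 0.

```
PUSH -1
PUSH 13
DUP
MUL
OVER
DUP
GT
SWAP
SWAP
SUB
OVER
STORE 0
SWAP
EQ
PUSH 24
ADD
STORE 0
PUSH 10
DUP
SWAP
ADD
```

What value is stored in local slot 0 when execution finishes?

PUSH -1 -> [-1]
PUSH 13 -> [-1, 13]
DUP     -> [-1, 13, 13]
MUL     -> [-1, 169]
OVER    -> [-1, 169, -1]
DUP     -> [-1, 169, -1, -1]
GT      -> [-1, 169, 0]
SWAP    -> [-1, 0, 169]
SWAP    -> [-1, 169, 0]
SUB     -> [-1, 169]
OVER    -> [-1, 169, -1]
STORE 0 -> [-1, 169]
SWAP    -> [169, -1]
EQ      -> [0]
PUSH 24 -> [0, 24]
ADD     -> [24]
STORE 0 -> []
PUSH 10 -> [10]
DUP     -> [10, 10]
SWAP    -> [10, 10]
ADD     -> [20]

24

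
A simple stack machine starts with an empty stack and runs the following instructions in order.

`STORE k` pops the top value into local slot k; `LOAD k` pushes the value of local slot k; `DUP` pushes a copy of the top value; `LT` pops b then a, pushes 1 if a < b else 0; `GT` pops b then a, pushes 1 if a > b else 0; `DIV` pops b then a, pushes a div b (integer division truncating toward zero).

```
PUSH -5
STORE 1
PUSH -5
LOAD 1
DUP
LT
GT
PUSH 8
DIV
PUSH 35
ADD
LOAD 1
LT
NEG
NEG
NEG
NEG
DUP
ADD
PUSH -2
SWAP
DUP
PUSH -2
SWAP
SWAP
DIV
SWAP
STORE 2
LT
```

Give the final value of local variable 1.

PUSH -5 → [-5]
STORE 1 → []
PUSH -5 → [-5]
LOAD 1  → [-5, -5]
DUP     → [-5, -5, -5]
LT      → [-5, 0]
GT      → [0]
PUSH 8  → [0, 8]
DIV     → [0]
PUSH 35 → [0, 35]
ADD     → [35]
LOAD 1  → [35, -5]
LT      → [0]
NEG     → [0]
NEG     → [0]
NEG     → [0]
NEG     → [0]
DUP     → [0, 0]
ADD     → [0]
PUSH -2 → [0, -2]
SWAP    → [-2, 0]
DUP     → [-2, 0, 0]
PUSH -2 → [-2, 0, 0, -2]
SWAP    → [-2, 0, -2, 0]
SWAP    → [-2, 0, 0, -2]
DIV     → [-2, 0, 0]
SWAP    → [-2, 0, 0]
STORE 2 → [-2, 0]
LT      → [1]

-5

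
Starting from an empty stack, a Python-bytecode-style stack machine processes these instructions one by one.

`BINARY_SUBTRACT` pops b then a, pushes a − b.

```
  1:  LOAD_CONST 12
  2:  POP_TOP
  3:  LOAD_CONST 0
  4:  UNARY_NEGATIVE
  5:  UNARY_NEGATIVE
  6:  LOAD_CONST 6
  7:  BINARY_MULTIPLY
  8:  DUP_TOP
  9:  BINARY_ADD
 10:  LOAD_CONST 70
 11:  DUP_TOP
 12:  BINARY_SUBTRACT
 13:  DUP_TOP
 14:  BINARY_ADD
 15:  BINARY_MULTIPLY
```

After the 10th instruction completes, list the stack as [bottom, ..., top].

[0, 70]

LOAD_CONST 12   → [12]
POP_TOP         → []
LOAD_CONST 0    → [0]
UNARY_NEGATIVE  → [0]
UNARY_NEGATIVE  → [0]
LOAD_CONST 6    → [0, 6]
BINARY_MULTIPLY → [0]
DUP_TOP         → [0, 0]
BINARY_ADD      → [0]
LOAD_CONST 70   → [0, 70]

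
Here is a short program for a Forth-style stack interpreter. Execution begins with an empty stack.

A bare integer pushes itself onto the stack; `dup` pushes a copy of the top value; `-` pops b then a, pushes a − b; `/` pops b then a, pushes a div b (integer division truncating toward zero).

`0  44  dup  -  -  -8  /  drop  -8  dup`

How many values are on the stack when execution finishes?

0    -> [0]
44   -> [0, 44]
dup  -> [0, 44, 44]
-    -> [0, 0]
-    -> [0]
-8   -> [0, -8]
/    -> [0]
drop -> []
-8   -> [-8]
dup  -> [-8, -8]

2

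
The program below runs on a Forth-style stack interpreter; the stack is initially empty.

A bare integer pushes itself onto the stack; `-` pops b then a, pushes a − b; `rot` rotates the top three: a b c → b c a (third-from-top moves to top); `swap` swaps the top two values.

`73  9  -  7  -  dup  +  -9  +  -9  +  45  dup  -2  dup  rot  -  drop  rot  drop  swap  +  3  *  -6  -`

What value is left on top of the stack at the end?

73    73
9     73 9
-     64
7     64 7
-     57
dup   57 57
+     114
-9    114 -9
+     105
-9    105 -9
+     96
45    96 45
dup   96 45 45
-2    96 45 45 -2
dup   96 45 45 -2 -2
rot   96 45 -2 -2 45
-     96 45 -2 -47
drop  96 45 -2
rot   45 -2 96
drop  45 -2
swap  -2 45
+     43
3     43 3
*     129
-6    129 -6
-     135

135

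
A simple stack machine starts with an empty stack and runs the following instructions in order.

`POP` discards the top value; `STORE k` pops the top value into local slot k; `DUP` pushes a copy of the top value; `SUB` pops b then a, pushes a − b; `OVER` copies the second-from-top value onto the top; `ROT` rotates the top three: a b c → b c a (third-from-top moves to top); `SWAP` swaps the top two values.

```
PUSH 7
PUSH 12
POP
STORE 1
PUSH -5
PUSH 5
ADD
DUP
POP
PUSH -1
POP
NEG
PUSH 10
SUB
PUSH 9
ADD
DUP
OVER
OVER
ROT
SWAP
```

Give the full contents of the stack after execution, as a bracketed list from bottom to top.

PUSH 7   [7]
PUSH 12  [7, 12]
POP      [7]
STORE 1  []
PUSH -5  [-5]
PUSH 5   [-5, 5]
ADD      [0]
DUP      [0, 0]
POP      [0]
PUSH -1  [0, -1]
POP      [0]
NEG      [0]
PUSH 10  [0, 10]
SUB      [-10]
PUSH 9   [-10, 9]
ADD      [-1]
DUP      [-1, -1]
OVER     [-1, -1, -1]
OVER     [-1, -1, -1, -1]
ROT      [-1, -1, -1, -1]
SWAP     [-1, -1, -1, -1]

[-1, -1, -1, -1]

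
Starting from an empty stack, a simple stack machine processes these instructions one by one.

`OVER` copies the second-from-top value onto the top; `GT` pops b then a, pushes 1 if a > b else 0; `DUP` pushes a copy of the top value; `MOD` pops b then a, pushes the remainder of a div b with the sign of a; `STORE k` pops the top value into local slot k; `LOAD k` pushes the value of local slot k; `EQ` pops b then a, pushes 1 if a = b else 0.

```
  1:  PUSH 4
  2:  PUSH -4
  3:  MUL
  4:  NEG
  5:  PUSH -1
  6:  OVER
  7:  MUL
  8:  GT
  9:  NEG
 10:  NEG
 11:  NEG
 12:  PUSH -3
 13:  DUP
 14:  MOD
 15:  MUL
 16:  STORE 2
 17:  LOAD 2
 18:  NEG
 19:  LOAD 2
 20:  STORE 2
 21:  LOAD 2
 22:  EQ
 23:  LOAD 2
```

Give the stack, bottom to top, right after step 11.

[-1]

PUSH 4  -> [4]
PUSH -4 -> [4, -4]
MUL     -> [-16]
NEG     -> [16]
PUSH -1 -> [16, -1]
OVER    -> [16, -1, 16]
MUL     -> [16, -16]
GT      -> [1]
NEG     -> [-1]
NEG     -> [1]
NEG     -> [-1]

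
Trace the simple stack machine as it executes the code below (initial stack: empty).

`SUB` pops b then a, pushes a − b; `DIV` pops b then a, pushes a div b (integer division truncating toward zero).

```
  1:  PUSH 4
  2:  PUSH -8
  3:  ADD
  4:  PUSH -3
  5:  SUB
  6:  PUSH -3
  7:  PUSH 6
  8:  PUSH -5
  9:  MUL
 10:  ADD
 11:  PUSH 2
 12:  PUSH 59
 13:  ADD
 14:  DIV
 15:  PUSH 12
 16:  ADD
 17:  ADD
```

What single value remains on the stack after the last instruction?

11

PUSH 4  → 4
PUSH -8 → 4 -8
ADD     → -4
PUSH -3 → -4 -3
SUB     → -1
PUSH -3 → -1 -3
PUSH 6  → -1 -3 6
PUSH -5 → -1 -3 6 -5
MUL     → -1 -3 -30
ADD     → -1 -33
PUSH 2  → -1 -33 2
PUSH 59 → -1 -33 2 59
ADD     → -1 -33 61
DIV     → -1 0
PUSH 12 → -1 0 12
ADD     → -1 12
ADD     → 11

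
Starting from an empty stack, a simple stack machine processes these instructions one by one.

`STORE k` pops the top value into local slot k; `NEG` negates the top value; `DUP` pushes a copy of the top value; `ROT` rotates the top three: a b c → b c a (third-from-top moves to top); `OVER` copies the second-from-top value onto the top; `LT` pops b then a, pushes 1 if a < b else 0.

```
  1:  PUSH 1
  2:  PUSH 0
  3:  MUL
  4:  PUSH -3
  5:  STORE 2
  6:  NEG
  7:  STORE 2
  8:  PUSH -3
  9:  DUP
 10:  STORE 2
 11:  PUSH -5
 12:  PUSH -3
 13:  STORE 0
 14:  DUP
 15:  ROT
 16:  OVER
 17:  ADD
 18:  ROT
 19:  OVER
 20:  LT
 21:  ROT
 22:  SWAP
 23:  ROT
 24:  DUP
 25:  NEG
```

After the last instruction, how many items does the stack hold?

4

PUSH 1   1
PUSH 0   1 0
MUL      0
PUSH -3  0 -3
STORE 2  0
NEG      0
STORE 2  (empty)
PUSH -3  -3
DUP      -3 -3
STORE 2  -3
PUSH -5  -3 -5
PUSH -3  -3 -5 -3
STORE 0  -3 -5
DUP      -3 -5 -5
ROT      -5 -5 -3
OVER     -5 -5 -3 -5
ADD      -5 -5 -8
ROT      -5 -8 -5
OVER     -5 -8 -5 -8
LT       -5 -8 0
ROT      -8 0 -5
SWAP     -8 -5 0
ROT      -5 0 -8
DUP      -5 0 -8 -8
NEG      -5 0 -8 8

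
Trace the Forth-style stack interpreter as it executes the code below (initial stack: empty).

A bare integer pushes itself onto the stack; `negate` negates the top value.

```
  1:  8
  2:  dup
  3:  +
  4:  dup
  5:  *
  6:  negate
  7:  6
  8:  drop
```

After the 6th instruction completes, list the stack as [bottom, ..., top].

[-256]

8      → 8
dup    → 8 8
+      → 16
dup    → 16 16
*      → 256
negate → -256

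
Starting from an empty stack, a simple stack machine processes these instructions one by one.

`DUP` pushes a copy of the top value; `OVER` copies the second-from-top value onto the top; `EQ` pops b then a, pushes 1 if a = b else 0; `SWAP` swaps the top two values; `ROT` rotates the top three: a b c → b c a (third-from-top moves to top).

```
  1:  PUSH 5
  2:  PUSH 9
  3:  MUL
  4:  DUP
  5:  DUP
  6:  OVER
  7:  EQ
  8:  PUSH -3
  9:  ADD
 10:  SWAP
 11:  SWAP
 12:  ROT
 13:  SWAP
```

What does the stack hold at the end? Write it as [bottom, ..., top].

PUSH 5  : [5]
PUSH 9  : [5, 9]
MUL     : [45]
DUP     : [45, 45]
DUP     : [45, 45, 45]
OVER    : [45, 45, 45, 45]
EQ      : [45, 45, 1]
PUSH -3 : [45, 45, 1, -3]
ADD     : [45, 45, -2]
SWAP    : [45, -2, 45]
SWAP    : [45, 45, -2]
ROT     : [45, -2, 45]
SWAP    : [45, 45, -2]

[45, 45, -2]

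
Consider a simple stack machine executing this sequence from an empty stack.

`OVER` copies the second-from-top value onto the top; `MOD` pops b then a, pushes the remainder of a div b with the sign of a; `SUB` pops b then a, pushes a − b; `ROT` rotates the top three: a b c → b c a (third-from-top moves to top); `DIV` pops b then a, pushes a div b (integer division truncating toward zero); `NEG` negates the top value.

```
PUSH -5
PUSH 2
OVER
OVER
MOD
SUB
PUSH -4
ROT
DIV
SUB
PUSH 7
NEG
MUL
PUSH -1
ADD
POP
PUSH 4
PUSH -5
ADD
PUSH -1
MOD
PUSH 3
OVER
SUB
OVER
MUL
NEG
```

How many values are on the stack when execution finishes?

2

PUSH -5 → [-5]
PUSH 2  → [-5, 2]
OVER    → [-5, 2, -5]
OVER    → [-5, 2, -5, 2]
MOD     → [-5, 2, -1]
SUB     → [-5, 3]
PUSH -4 → [-5, 3, -4]
ROT     → [3, -4, -5]
DIV     → [3, 0]
SUB     → [3]
PUSH 7  → [3, 7]
NEG     → [3, -7]
MUL     → [-21]
PUSH -1 → [-21, -1]
ADD     → [-22]
POP     → []
PUSH 4  → [4]
PUSH -5 → [4, -5]
ADD     → [-1]
PUSH -1 → [-1, -1]
MOD     → [0]
PUSH 3  → [0, 3]
OVER    → [0, 3, 0]
SUB     → [0, 3]
OVER    → [0, 3, 0]
MUL     → [0, 0]
NEG     → [0, 0]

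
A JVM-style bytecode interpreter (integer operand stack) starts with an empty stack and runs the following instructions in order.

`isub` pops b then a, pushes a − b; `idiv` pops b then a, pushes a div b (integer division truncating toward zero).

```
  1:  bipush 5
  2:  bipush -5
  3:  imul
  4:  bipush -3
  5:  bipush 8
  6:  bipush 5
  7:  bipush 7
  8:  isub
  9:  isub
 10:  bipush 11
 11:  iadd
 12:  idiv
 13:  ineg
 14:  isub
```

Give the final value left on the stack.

-25

bipush 5  -> 5
bipush -5 -> 5 -5
imul      -> -25
bipush -3 -> -25 -3
bipush 8  -> -25 -3 8
bipush 5  -> -25 -3 8 5
bipush 7  -> -25 -3 8 5 7
isub      -> -25 -3 8 -2
isub      -> -25 -3 10
bipush 11 -> -25 -3 10 11
iadd      -> -25 -3 21
idiv      -> -25 0
ineg      -> -25 0
isub      -> -25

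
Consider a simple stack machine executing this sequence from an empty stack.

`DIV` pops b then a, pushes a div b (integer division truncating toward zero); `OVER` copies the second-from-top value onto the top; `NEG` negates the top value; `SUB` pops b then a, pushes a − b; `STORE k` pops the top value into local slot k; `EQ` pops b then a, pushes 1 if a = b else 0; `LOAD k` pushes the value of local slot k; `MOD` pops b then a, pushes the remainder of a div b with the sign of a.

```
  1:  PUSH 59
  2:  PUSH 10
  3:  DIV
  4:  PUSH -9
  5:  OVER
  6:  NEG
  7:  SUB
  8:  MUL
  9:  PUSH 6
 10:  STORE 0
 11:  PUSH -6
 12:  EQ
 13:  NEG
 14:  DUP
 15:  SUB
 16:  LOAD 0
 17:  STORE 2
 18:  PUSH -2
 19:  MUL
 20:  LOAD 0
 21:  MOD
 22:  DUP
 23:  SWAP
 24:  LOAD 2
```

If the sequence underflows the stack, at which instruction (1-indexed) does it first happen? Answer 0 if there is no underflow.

0

PUSH 59 → 59
PUSH 10 → 59 10
DIV     → 5
PUSH -9 → 5 -9
OVER    → 5 -9 5
NEG     → 5 -9 -5
SUB     → 5 -4
MUL     → -20
PUSH 6  → -20 6
STORE 0 → -20
PUSH -6 → -20 -6
EQ      → 0
NEG     → 0
DUP     → 0 0
SUB     → 0
LOAD 0  → 0 6
STORE 2 → 0
PUSH -2 → 0 -2
MUL     → 0
LOAD 0  → 0 6
MOD     → 0
DUP     → 0 0
SWAP    → 0 0
LOAD 2  → 0 0 6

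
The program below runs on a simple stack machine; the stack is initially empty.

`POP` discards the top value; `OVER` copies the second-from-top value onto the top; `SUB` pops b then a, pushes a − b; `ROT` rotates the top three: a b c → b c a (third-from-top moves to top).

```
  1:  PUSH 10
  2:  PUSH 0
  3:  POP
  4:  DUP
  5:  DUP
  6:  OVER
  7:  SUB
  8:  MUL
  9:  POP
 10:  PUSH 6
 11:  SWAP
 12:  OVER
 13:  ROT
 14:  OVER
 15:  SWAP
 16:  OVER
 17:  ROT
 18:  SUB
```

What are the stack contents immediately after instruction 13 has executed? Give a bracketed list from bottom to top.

PUSH 10 : 10
PUSH 0  : 10 0
POP     : 10
DUP     : 10 10
DUP     : 10 10 10
OVER    : 10 10 10 10
SUB     : 10 10 0
MUL     : 10 0
POP     : 10
PUSH 6  : 10 6
SWAP    : 6 10
OVER    : 6 10 6
ROT     : 10 6 6

[10, 6, 6]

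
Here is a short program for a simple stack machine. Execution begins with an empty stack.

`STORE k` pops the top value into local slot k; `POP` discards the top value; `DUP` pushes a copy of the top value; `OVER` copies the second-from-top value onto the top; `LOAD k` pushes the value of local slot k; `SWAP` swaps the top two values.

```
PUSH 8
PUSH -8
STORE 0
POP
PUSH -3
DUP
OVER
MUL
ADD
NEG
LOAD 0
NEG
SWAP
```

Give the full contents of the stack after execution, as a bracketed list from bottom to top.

[8, -6]

PUSH 8   [8]
PUSH -8  [8, -8]
STORE 0  [8]
POP      []
PUSH -3  [-3]
DUP      [-3, -3]
OVER     [-3, -3, -3]
MUL      [-3, 9]
ADD      [6]
NEG      [-6]
LOAD 0   [-6, -8]
NEG      [-6, 8]
SWAP     [8, -6]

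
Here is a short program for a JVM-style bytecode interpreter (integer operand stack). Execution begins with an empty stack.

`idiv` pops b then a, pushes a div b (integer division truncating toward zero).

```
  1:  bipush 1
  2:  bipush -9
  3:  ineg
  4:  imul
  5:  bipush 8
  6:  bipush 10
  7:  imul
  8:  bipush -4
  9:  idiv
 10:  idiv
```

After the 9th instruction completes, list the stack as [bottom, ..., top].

[9, -20]

bipush 1  -> [1]
bipush -9 -> [1, -9]
ineg      -> [1, 9]
imul      -> [9]
bipush 8  -> [9, 8]
bipush 10 -> [9, 8, 10]
imul      -> [9, 80]
bipush -4 -> [9, 80, -4]
idiv      -> [9, -20]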